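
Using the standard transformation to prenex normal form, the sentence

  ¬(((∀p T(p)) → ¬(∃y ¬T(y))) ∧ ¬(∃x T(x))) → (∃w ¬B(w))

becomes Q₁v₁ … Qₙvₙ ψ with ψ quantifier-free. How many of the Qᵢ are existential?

2

Eliminate → and ↔ using ¬ and ∨.
  ¬¬((¬(∀p T(p)) ∨ ¬(∃y ¬T(y))) ∧ ¬(∃x T(x))) ∨ (∃w ¬B(w))
Push ¬ through the quantifiers and connectives to reach negation normal form:
  ((∃p ¬T(p)) ∨ (∀y T(y))) ∧ (∀x ¬T(x)) ∨ (∃w ¬B(w))
All bound variables are already distinct, so no renaming is needed.
Pull the quantifiers to the front (each side's bound variable is not free in the other side):
  ∃p ∀y ∀x ∃w ((¬T(p) ∨ T(y)) ∧ ¬T(x) ∨ ¬B(w))
The prefix is ∃p ∀y ∀x ∃w: 2 universal, 2 existential.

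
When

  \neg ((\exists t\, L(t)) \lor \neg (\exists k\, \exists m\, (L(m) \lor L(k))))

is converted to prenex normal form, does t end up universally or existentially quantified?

Move each ¬ inward, flipping quantifiers it crosses:
  (\forall t\, \neg L(t)) \land (\exists k\, \exists m\, (L(m) \lor L(k)))
Finally move all quantifiers to the prefix:
  \forall t\, \exists k\, \exists m\, (\neg L(t) \land (L(m) \lor L(k)))
The quantifier \exists t sits under an odd number of negations, so it flips to \forall t.

universal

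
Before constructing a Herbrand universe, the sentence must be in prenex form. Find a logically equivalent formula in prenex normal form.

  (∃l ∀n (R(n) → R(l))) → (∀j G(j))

∀l ∃n ∀j (R(n) ∧ ¬R(l) ∨ G(j))

First replace A → B with ¬A ∨ B.
  ¬(∃l ∀n (¬R(n) ∨ R(l))) ∨ (∀j G(j))
Drive negations inward (¬∀x A ≡ ∃x ¬A, ¬∃x A ≡ ∀x ¬A, De Morgan for ∧/∨):
  (∀l ∃n (R(n) ∧ ¬R(l))) ∨ (∀j G(j))
All bound variables are already distinct, so no renaming is needed.
Finally move all quantifiers to the prefix:
  ∀l ∃n ∀j (R(n) ∧ ¬R(l) ∨ G(j))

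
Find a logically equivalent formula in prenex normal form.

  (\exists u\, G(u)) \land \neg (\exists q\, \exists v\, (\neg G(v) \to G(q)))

\exists u\, \forall q\, \forall v\, (G(u) \land \neg G(v) \land \neg G(q))

Eliminate → and ↔ using ¬ and ∨.
  (\exists u\, G(u)) \land \neg (\exists q\, \exists v\, (\neg \neg G(v) \lor G(q)))
Drive negations inward (¬∀x A ≡ ∃x ¬A, ¬∃x A ≡ ∀x ¬A, De Morgan for ∧/∨):
  (\exists u\, G(u)) \land (\forall q\, \forall v\, (\neg G(v) \land \neg G(q)))
All bound variables are already distinct, so no renaming is needed.
Finally move all quantifiers to the prefix:
  \exists u\, \forall q\, \forall v\, (G(u) \land \neg G(v) \land \neg G(q))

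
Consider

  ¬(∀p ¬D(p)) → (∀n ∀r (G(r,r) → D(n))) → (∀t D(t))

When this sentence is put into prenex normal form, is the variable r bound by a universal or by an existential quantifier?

First replace A → B with ¬A ∨ B.
  ¬¬(∀p ¬D(p)) ∨ ¬(∀n ∀r (¬G(r,r) ∨ D(n))) ∨ (∀t D(t))
Drive negations inward (¬∀x A ≡ ∃x ¬A, ¬∃x A ≡ ∀x ¬A, De Morgan for ∧/∨):
  (∀p ¬D(p)) ∨ (∃n ∃r (G(r,r) ∧ ¬D(n))) ∨ (∀t D(t))
All bound variables are already distinct, so no renaming is needed.
Finally move all quantifiers to the prefix:
  ∀p ∃n ∃r ∀t (¬D(p) ∨ G(r,r) ∧ ¬D(n) ∨ D(t))
The quantifier ∀r sits under an odd number of negations (counting the antecedent side of each →), so it flips to ∃r.

existential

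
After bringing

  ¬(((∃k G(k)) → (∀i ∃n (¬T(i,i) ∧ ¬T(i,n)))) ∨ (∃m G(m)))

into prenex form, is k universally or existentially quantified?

existential

Eliminate → and ↔ using ¬ and ∨.
  ¬(¬(∃k G(k)) ∨ (∀i ∃n (¬T(i,i) ∧ ¬T(i,n))) ∨ (∃m G(m)))
Push ¬ through the quantifiers and connectives to reach negation normal form:
  (∃k G(k)) ∧ (∃i ∀n (T(i,i) ∨ T(i,n))) ∧ (∀m ¬G(m))
All bound variables are already distinct, so no renaming is needed.
Extract every quantifier outward, since the variables are now distinct and don't occur free across branches:
  ∃k ∃i ∀n ∀m (G(k) ∧ (T(i,i) ∨ T(i,n)) ∧ ¬G(m))
The quantifier ∃k sits under an even number of negations (counting the antecedent side of each →), so it remains existential.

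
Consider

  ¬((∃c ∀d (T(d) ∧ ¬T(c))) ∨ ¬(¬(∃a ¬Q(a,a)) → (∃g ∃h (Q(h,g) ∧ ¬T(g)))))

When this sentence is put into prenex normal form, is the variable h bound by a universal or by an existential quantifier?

Eliminate → and ↔ using ¬ and ∨.
  ¬((∃c ∀d (T(d) ∧ ¬T(c))) ∨ ¬(¬¬(∃a ¬Q(a,a)) ∨ (∃g ∃h (Q(h,g) ∧ ¬T(g)))))
Push ¬ through the quantifiers and connectives to reach negation normal form:
  (∀c ∃d (¬T(d) ∨ T(c))) ∧ ((∃a ¬Q(a,a)) ∨ (∃g ∃h (Q(h,g) ∧ ¬T(g))))
All bound variables are already distinct, so no renaming is needed.
Extract every quantifier outward, since the variables are now distinct and don't occur free across branches:
  ∀c ∃d ∃a ∃g ∃h ((¬T(d) ∨ T(c)) ∧ (¬Q(a,a) ∨ Q(h,g) ∧ ¬T(g)))
The quantifier ∃h sits under an even number of negations (counting the antecedent side of each →), so it remains existential.

existential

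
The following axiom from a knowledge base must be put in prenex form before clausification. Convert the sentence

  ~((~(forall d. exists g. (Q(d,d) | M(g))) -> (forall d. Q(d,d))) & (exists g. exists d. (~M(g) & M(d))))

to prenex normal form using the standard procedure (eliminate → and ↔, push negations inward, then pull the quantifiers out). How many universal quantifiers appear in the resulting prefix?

Rewrite implications/biconditionals: A → B as ¬A ∨ B.
  ~((~~(forall d. exists g. (Q(d,d) | M(g))) | (forall d. Q(d,d))) & (exists g. exists d. (~M(g) & M(d))))
Drive negations inward (¬∀x A ≡ ∃x ¬A, ¬∃x A ≡ ∀x ¬A, De Morgan for ∧/∨):
  (exists d. forall g. (~Q(d,d) & ~M(g))) & (exists d. ~Q(d,d)) | (forall g. forall d. (M(g) | ~M(d)))
Give each quantifier a distinct variable: d↦w, g↦y, d↦a.
  (exists d. forall g. (~Q(d,d) & ~M(g))) & (exists w. ~Q(w,w)) | (forall y. forall a. (M(y) | ~M(a)))
Extract every quantifier outward, since the variables are now distinct and don't occur free across branches:
  exists d. forall g. exists w. forall y. forall a. (~Q(d,d) & ~M(g) & ~Q(w,w) | M(y) | ~M(a))
The prefix is exists d forall g exists w forall y forall a: 3 universal, 2 existential.

3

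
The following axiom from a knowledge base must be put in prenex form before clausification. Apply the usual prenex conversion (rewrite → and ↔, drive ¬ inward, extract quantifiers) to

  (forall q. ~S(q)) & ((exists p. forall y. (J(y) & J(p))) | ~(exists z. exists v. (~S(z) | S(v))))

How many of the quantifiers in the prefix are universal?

Push ¬ through the quantifiers and connectives to reach negation normal form:
  (forall q. ~S(q)) & ((exists p. forall y. (J(y) & J(p))) | (forall z. forall v. (S(z) & ~S(v))))
All bound variables are already distinct, so no renaming is needed.
Pull the quantifiers to the front (each side's bound variable is not free in the other side):
  forall q. exists p. forall y. forall z. forall v. (~S(q) & (J(y) & J(p) | S(z) & ~S(v)))
The prefix is forall q exists p forall y forall z forall v: 4 universal, 1 existential.

4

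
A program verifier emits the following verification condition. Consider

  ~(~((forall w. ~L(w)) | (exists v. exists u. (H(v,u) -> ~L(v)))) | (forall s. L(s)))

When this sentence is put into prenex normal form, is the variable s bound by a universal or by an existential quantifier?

Rewrite implications/biconditionals: A → B as ¬A ∨ B.
  ~(~((forall w. ~L(w)) | (exists v. exists u. (~H(v,u) | ~L(v)))) | (forall s. L(s)))
Move each ¬ inward, flipping quantifiers it crosses:
  ((forall w. ~L(w)) | (exists v. exists u. (~H(v,u) | ~L(v)))) & (exists s. ~L(s))
All bound variables are already distinct, so no renaming is needed.
Extract every quantifier outward, since the variables are now distinct and don't occur free across branches:
  forall w. exists v. exists u. exists s. ((~L(w) | ~H(v,u) | ~L(v)) & ~L(s))
The quantifier forall s sits under an odd number of negations (counting the antecedent side of each →), so it flips to exists s.

existential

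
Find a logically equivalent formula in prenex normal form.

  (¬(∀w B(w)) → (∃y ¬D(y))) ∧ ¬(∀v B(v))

∀w ∃y ∃v ((B(w) ∨ ¬D(y)) ∧ ¬B(v))

First replace A → B with ¬A ∨ B.
  (¬¬(∀w B(w)) ∨ (∃y ¬D(y))) ∧ ¬(∀v B(v))
Push ¬ through the quantifiers and connectives to reach negation normal form:
  ((∀w B(w)) ∨ (∃y ¬D(y))) ∧ (∃v ¬B(v))
All bound variables are already distinct, so no renaming is needed.
Extract every quantifier outward, since the variables are now distinct and don't occur free across branches:
  ∀w ∃y ∃v ((B(w) ∨ ¬D(y)) ∧ ¬B(v))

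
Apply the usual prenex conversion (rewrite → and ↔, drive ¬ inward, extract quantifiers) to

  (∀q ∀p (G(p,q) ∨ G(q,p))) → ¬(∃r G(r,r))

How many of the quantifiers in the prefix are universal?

Rewrite implications/biconditionals: A → B as ¬A ∨ B.
  ¬(∀q ∀p (G(p,q) ∨ G(q,p))) ∨ ¬(∃r G(r,r))
Drive negations inward (¬∀x A ≡ ∃x ¬A, ¬∃x A ≡ ∀x ¬A, De Morgan for ∧/∨):
  (∃q ∃p (¬G(p,q) ∧ ¬G(q,p))) ∨ (∀r ¬G(r,r))
All bound variables are already distinct, so no renaming is needed.
Pull the quantifiers to the front (each side's bound variable is not free in the other side):
  ∃q ∃p ∀r (¬G(p,q) ∧ ¬G(q,p) ∨ ¬G(r,r))
The prefix is ∃q ∃p ∀r: 1 universal, 2 existential.

1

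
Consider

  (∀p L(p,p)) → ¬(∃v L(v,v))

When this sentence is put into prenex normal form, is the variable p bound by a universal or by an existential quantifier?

Eliminate → and ↔ using ¬ and ∨.
  ¬(∀p L(p,p)) ∨ ¬(∃v L(v,v))
Push ¬ through the quantifiers and connectives to reach negation normal form:
  (∃p ¬L(p,p)) ∨ (∀v ¬L(v,v))
All bound variables are already distinct, so no renaming is needed.
Extract every quantifier outward, since the variables are now distinct and don't occur free across branches:
  ∃p ∀v (¬L(p,p) ∨ ¬L(v,v))
The quantifier ∀p sits under an odd number of negations (counting the antecedent side of each →), so it flips to ∃p.

existential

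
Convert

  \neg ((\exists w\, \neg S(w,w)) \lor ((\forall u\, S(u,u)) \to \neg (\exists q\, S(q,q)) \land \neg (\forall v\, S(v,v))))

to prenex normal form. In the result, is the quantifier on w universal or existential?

Rewrite implications/biconditionals: A → B as ¬A ∨ B.
  \neg ((\exists w\, \neg S(w,w)) \lor \neg (\forall u\, S(u,u)) \lor \neg (\exists q\, S(q,q)) \land \neg (\forall v\, S(v,v)))
Push ¬ through the quantifiers and connectives to reach negation normal form:
  (\forall w\, S(w,w)) \land (\forall u\, S(u,u)) \land ((\exists q\, S(q,q)) \lor (\forall v\, S(v,v)))
All bound variables are already distinct, so no renaming is needed.
Extract every quantifier outward, since the variables are now distinct and don't occur free across branches:
  \forall w\, \forall u\, \exists q\, \forall v\, (S(w,w) \land S(u,u) \land (S(q,q) \lor S(v,v)))
The quantifier \exists w sits under an odd number of negations (counting the antecedent side of each →), so it flips to \forall w.

universal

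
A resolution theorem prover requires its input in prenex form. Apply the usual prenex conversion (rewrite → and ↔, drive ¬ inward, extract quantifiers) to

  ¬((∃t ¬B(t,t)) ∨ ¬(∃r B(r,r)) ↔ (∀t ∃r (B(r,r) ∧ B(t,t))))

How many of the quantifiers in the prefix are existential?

4

Rewrite implications/biconditionals: A → B as ¬A ∨ B; A ↔ B as (¬A ∨ B) ∧ (¬B ∨ A).
  ¬((¬((∃t ¬B(t,t)) ∨ ¬(∃r B(r,r))) ∨ (∀t ∃r (B(r,r) ∧ B(t,t)))) ∧ (¬(∀t ∃r (B(r,r) ∧ B(t,t))) ∨ (∃t ¬B(t,t)) ∨ ¬(∃r B(r,r))))
Drive negations inward (¬∀x A ≡ ∃x ¬A, ¬∃x A ≡ ∀x ¬A, De Morgan for ∧/∨):
  ((∃t ¬B(t,t)) ∨ (∀r ¬B(r,r))) ∧ (∃t ∀r (¬B(r,r) ∨ ¬B(t,t))) ∨ (∀t ∃r (B(r,r) ∧ B(t,t))) ∧ (∀t B(t,t)) ∧ (∃r B(r,r))
Rename bound variables to avoid capture: t↦c, r↦s, t↦y1, r↦v, t↦x, r↦b.
  ((∃t ¬B(t,t)) ∨ (∀r ¬B(r,r))) ∧ (∃c ∀s (¬B(s,s) ∨ ¬B(c,c))) ∨ (∀y1 ∃v (B(v,v) ∧ B(y1,y1))) ∧ (∀x B(x,x)) ∧ (∃b B(b,b))
Pull the quantifiers to the front (each side's bound variable is not free in the other side):
  ∃t ∀r ∃c ∀s ∀y1 ∃v ∀x ∃b ((¬B(t,t) ∨ ¬B(r,r)) ∧ (¬B(s,s) ∨ ¬B(c,c)) ∨ B(v,v) ∧ B(y1,y1) ∧ B(x,x) ∧ B(b,b))
The prefix is ∃t ∀r ∃c ∀s ∀y1 ∃v ∀x ∃b: 4 universal, 4 existential.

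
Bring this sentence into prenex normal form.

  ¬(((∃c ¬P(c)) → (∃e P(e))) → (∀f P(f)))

Eliminate → and ↔ using ¬ and ∨.
  ¬(¬(¬(∃c ¬P(c)) ∨ (∃e P(e))) ∨ (∀f P(f)))
Push ¬ through the quantifiers and connectives to reach negation normal form:
  ((∀c P(c)) ∨ (∃e P(e))) ∧ (∃f ¬P(f))
Finally move all quantifiers to the prefix:
  ∀c ∃e ∃f ((P(c) ∨ P(e)) ∧ ¬P(f))

∀c ∃e ∃f ((P(c) ∨ P(e)) ∧ ¬P(f))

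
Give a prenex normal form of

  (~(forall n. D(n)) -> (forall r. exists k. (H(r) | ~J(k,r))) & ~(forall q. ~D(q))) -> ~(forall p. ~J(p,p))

exists n. exists r. forall k. forall q. exists p. (~D(n) & (~H(r) & J(k,r) | ~D(q)) | J(p,p))

Rewrite implications/biconditionals: A → B as ¬A ∨ B.
  ~(~~(forall n. D(n)) | (forall r. exists k. (H(r) | ~J(k,r))) & ~(forall q. ~D(q))) | ~(forall p. ~J(p,p))
Push ¬ through the quantifiers and connectives to reach negation normal form:
  (exists n. ~D(n)) & ((exists r. forall k. (~H(r) & J(k,r))) | (forall q. ~D(q))) | (exists p. J(p,p))
Extract every quantifier outward, since the variables are now distinct and don't occur free across branches:
  exists n. exists r. forall k. forall q. exists p. (~D(n) & (~H(r) & J(k,r) | ~D(q)) | J(p,p))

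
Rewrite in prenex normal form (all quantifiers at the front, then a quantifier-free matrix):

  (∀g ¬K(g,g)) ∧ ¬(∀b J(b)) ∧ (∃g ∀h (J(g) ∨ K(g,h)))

∀g ∃b ∃r ∀h (¬K(g,g) ∧ ¬J(b) ∧ (J(r) ∨ K(r,h)))

Move each ¬ inward, flipping quantifiers it crosses:
  (∀g ¬K(g,g)) ∧ (∃b ¬J(b)) ∧ (∃g ∀h (J(g) ∨ K(g,h)))
Give each quantifier a distinct variable: g↦r.
  (∀g ¬K(g,g)) ∧ (∃b ¬J(b)) ∧ (∃r ∀h (J(r) ∨ K(r,h)))
Finally move all quantifiers to the prefix:
  ∀g ∃b ∃r ∀h (¬K(g,g) ∧ ¬J(b) ∧ (J(r) ∨ K(r,h)))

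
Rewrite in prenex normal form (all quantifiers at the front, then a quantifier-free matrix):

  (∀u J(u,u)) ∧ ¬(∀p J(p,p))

∀u ∃p (J(u,u) ∧ ¬J(p,p))

Drive negations inward (¬∀x A ≡ ∃x ¬A, ¬∃x A ≡ ∀x ¬A, De Morgan for ∧/∨):
  (∀u J(u,u)) ∧ (∃p ¬J(p,p))
Extract every quantifier outward, since the variables are now distinct and don't occur free across branches:
  ∀u ∃p (J(u,u) ∧ ¬J(p,p))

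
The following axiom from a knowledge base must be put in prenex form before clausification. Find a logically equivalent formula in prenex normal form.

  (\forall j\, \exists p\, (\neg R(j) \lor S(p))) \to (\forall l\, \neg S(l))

Eliminate → and ↔ using ¬ and ∨.
  \neg (\forall j\, \exists p\, (\neg R(j) \lor S(p))) \lor (\forall l\, \neg S(l))
Drive negations inward (¬∀x A ≡ ∃x ¬A, ¬∃x A ≡ ∀x ¬A, De Morgan for ∧/∨):
  (\exists j\, \forall p\, (R(j) \land \neg S(p))) \lor (\forall l\, \neg S(l))
All bound variables are already distinct, so no renaming is needed.
Extract every quantifier outward, since the variables are now distinct and don't occur free across branches:
  \exists j\, \forall p\, \forall l\, (R(j) \land \neg S(p) \lor \neg S(l))

\exists j\, \forall p\, \forall l\, (R(j) \land \neg S(p) \lor \neg S(l))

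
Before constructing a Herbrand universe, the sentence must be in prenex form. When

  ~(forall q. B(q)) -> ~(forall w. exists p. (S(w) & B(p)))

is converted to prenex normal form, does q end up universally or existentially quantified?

Rewrite implications/biconditionals: A → B as ¬A ∨ B.
  ~~(forall q. B(q)) | ~(forall w. exists p. (S(w) & B(p)))
Push ¬ through the quantifiers and connectives to reach negation normal form:
  (forall q. B(q)) | (exists w. forall p. (~S(w) | ~B(p)))
All bound variables are already distinct, so no renaming is needed.
Finally move all quantifiers to the prefix:
  forall q. exists w. forall p. (B(q) | ~S(w) | ~B(p))
The quantifier forall q sits under an even number of negations (counting the antecedent side of each →), so it remains universal.

universal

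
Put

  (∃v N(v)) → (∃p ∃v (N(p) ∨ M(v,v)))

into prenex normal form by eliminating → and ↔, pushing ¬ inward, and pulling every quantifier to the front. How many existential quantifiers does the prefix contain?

Rewrite implications/biconditionals: A → B as ¬A ∨ B.
  ¬(∃v N(v)) ∨ (∃p ∃v (N(p) ∨ M(v,v)))
Move each ¬ inward, flipping quantifiers it crosses:
  (∀v ¬N(v)) ∨ (∃p ∃v (N(p) ∨ M(v,v)))
Standardize variables apart so no two quantifiers bind the same name: v↦s.
  (∀v ¬N(v)) ∨ (∃p ∃s (N(p) ∨ M(s,s)))
Extract every quantifier outward, since the variables are now distinct and don't occur free across branches:
  ∀v ∃p ∃s (¬N(v) ∨ N(p) ∨ M(s,s))
The prefix is ∀v ∃p ∃s: 1 universal, 2 existential.

2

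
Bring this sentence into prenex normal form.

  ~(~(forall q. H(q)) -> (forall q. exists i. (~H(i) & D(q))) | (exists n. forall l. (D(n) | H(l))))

exists q. exists z1. forall i. forall n. exists l. (~H(q) & (H(i) | ~D(z1)) & ~D(n) & ~H(l))

First replace A → B with ¬A ∨ B.
  ~(~~(forall q. H(q)) | (forall q. exists i. (~H(i) & D(q))) | (exists n. forall l. (D(n) | H(l))))
Move each ¬ inward, flipping quantifiers it crosses:
  (exists q. ~H(q)) & (exists q. forall i. (H(i) | ~D(q))) & (forall n. exists l. (~D(n) & ~H(l)))
Rename bound variables to avoid capture: q↦z1.
  (exists q. ~H(q)) & (exists z1. forall i. (H(i) | ~D(z1))) & (forall n. exists l. (~D(n) & ~H(l)))
Pull the quantifiers to the front (each side's bound variable is not free in the other side):
  exists q. exists z1. forall i. forall n. exists l. (~H(q) & (H(i) | ~D(z1)) & ~D(n) & ~H(l))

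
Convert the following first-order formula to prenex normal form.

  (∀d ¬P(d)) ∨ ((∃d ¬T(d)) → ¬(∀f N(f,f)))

Eliminate → and ↔ using ¬ and ∨.
  (∀d ¬P(d)) ∨ ¬(∃d ¬T(d)) ∨ ¬(∀f N(f,f))
Move each ¬ inward, flipping quantifiers it crosses:
  (∀d ¬P(d)) ∨ (∀d T(d)) ∨ (∃f ¬N(f,f))
Give each quantifier a distinct variable: d↦u1.
  (∀d ¬P(d)) ∨ (∀u1 T(u1)) ∨ (∃f ¬N(f,f))
Finally move all quantifiers to the prefix:
  ∀d ∀u1 ∃f (¬P(d) ∨ T(u1) ∨ ¬N(f,f))

∀d ∀u1 ∃f (¬P(d) ∨ T(u1) ∨ ¬N(f,f))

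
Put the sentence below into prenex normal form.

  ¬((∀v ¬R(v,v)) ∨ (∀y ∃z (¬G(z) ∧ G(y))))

∃v ∃y ∀z (R(v,v) ∧ (G(z) ∨ ¬G(y)))

Drive negations inward (¬∀x A ≡ ∃x ¬A, ¬∃x A ≡ ∀x ¬A, De Morgan for ∧/∨):
  (∃v R(v,v)) ∧ (∃y ∀z (G(z) ∨ ¬G(y)))
Pull the quantifiers to the front (each side's bound variable is not free in the other side):
  ∃v ∃y ∀z (R(v,v) ∧ (G(z) ∨ ¬G(y)))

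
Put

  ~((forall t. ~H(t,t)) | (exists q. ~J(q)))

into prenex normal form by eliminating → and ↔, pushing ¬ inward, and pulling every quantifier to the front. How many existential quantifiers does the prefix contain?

1

Drive negations inward (¬∀x A ≡ ∃x ¬A, ¬∃x A ≡ ∀x ¬A, De Morgan for ∧/∨):
  (exists t. H(t,t)) & (forall q. J(q))
All bound variables are already distinct, so no renaming is needed.
Pull the quantifiers to the front (each side's bound variable is not free in the other side):
  exists t. forall q. (H(t,t) & J(q))
The prefix is exists t forall q: 1 universal, 1 existential.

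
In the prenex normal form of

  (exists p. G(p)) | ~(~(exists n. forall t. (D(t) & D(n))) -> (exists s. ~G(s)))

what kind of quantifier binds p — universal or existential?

existential

Eliminate → and ↔ using ¬ and ∨.
  (exists p. G(p)) | ~(~~(exists n. forall t. (D(t) & D(n))) | (exists s. ~G(s)))
Push ¬ through the quantifiers and connectives to reach negation normal form:
  (exists p. G(p)) | (forall n. exists t. (~D(t) | ~D(n))) & (forall s. G(s))
Extract every quantifier outward, since the variables are now distinct and don't occur free across branches:
  exists p. forall n. exists t. forall s. (G(p) | (~D(t) | ~D(n)) & G(s))
The quantifier exists p sits under an even number of negations (counting the antecedent side of each →), so it remains existential.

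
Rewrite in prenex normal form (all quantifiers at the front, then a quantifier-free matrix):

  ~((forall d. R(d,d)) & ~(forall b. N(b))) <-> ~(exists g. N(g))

forall d. exists b. forall g. exists x. exists u. forall y. ((R(d,d) & ~N(b) | ~N(g)) & (N(x) | ~R(u,u) | N(y)))

Eliminate → and ↔ using ¬ and ∨; A ↔ B as (¬A ∨ B) ∧ (¬B ∨ A).
  (~~((forall d. R(d,d)) & ~(forall b. N(b))) | ~(exists g. N(g))) & (~~(exists g. N(g)) | ~((forall d. R(d,d)) & ~(forall b. N(b))))
Push ¬ through the quantifiers and connectives to reach negation normal form:
  ((forall d. R(d,d)) & (exists b. ~N(b)) | (forall g. ~N(g))) & ((exists g. N(g)) | (exists d. ~R(d,d)) | (forall b. N(b)))
Give each quantifier a distinct variable: g↦x, d↦u, b↦y.
  ((forall d. R(d,d)) & (exists b. ~N(b)) | (forall g. ~N(g))) & ((exists x. N(x)) | (exists u. ~R(u,u)) | (forall y. N(y)))
Extract every quantifier outward, since the variables are now distinct and don't occur free across branches:
  forall d. exists b. forall g. exists x. exists u. forall y. ((R(d,d) & ~N(b) | ~N(g)) & (N(x) | ~R(u,u) | N(y)))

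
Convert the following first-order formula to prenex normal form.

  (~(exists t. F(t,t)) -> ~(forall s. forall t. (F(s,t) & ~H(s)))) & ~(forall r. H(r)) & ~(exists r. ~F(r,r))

exists t. exists s. exists x1. exists r. forall u. ((F(t,t) | ~F(s,x1) | H(s)) & ~H(r) & F(u,u))

Rewrite implications/biconditionals: A → B as ¬A ∨ B.
  (~~(exists t. F(t,t)) | ~(forall s. forall t. (F(s,t) & ~H(s)))) & ~(forall r. H(r)) & ~(exists r. ~F(r,r))
Move each ¬ inward, flipping quantifiers it crosses:
  ((exists t. F(t,t)) | (exists s. exists t. (~F(s,t) | H(s)))) & (exists r. ~H(r)) & (forall r. F(r,r))
Give each quantifier a distinct variable: t↦x1, r↦u.
  ((exists t. F(t,t)) | (exists s. exists x1. (~F(s,x1) | H(s)))) & (exists r. ~H(r)) & (forall u. F(u,u))
Pull the quantifiers to the front (each side's bound variable is not free in the other side):
  exists t. exists s. exists x1. exists r. forall u. ((F(t,t) | ~F(s,x1) | H(s)) & ~H(r) & F(u,u))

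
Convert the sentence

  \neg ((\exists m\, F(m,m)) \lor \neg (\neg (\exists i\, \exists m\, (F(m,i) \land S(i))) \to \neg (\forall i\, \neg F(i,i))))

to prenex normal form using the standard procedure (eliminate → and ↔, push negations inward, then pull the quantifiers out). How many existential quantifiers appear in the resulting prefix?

First replace A → B with ¬A ∨ B.
  \neg ((\exists m\, F(m,m)) \lor \neg (\neg \neg (\exists i\, \exists m\, (F(m,i) \land S(i))) \lor \neg (\forall i\, \neg F(i,i))))
Push ¬ through the quantifiers and connectives to reach negation normal form:
  (\forall m\, \neg F(m,m)) \land ((\exists i\, \exists m\, (F(m,i) \land S(i))) \lor (\exists i\, F(i,i)))
Rename bound variables to avoid capture: m↦r, i↦y.
  (\forall m\, \neg F(m,m)) \land ((\exists i\, \exists r\, (F(r,i) \land S(i))) \lor (\exists y\, F(y,y)))
Extract every quantifier outward, since the variables are now distinct and don't occur free across branches:
  \forall m\, \exists i\, \exists r\, \exists y\, (\neg F(m,m) \land (F(r,i) \land S(i) \lor F(y,y)))
The prefix is \forall m \exists i \exists r \exists y: 1 universal, 3 existential.

3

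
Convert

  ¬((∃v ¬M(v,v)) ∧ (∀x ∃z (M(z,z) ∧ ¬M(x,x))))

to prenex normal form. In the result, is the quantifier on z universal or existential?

universal

Move each ¬ inward, flipping quantifiers it crosses:
  (∀v M(v,v)) ∨ (∃x ∀z (¬M(z,z) ∨ M(x,x)))
All bound variables are already distinct, so no renaming is needed.
Pull the quantifiers to the front (each side's bound variable is not free in the other side):
  ∀v ∃x ∀z (M(v,v) ∨ ¬M(z,z) ∨ M(x,x))
The quantifier ∃z sits under an odd number of negations, so it flips to ∀z.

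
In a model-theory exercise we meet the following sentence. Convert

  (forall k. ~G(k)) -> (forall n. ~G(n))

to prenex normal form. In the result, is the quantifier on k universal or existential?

existential

Eliminate → and ↔ using ¬ and ∨.
  ~(forall k. ~G(k)) | (forall n. ~G(n))
Move each ¬ inward, flipping quantifiers it crosses:
  (exists k. G(k)) | (forall n. ~G(n))
All bound variables are already distinct, so no renaming is needed.
Extract every quantifier outward, since the variables are now distinct and don't occur free across branches:
  exists k. forall n. (G(k) | ~G(n))
The quantifier forall k sits under an odd number of negations (counting the antecedent side of each →), so it flips to exists k.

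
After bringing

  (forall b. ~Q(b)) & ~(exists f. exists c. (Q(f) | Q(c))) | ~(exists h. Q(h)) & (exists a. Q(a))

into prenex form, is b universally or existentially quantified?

universal

Push ¬ through the quantifiers and connectives to reach negation normal form:
  (forall b. ~Q(b)) & (forall f. forall c. (~Q(f) & ~Q(c))) | (forall h. ~Q(h)) & (exists a. Q(a))
Finally move all quantifiers to the prefix:
  forall b. forall f. forall c. forall h. exists a. (~Q(b) & ~Q(f) & ~Q(c) | ~Q(h) & Q(a))
The quantifier forall b sits under an even number of negations, so it remains universal.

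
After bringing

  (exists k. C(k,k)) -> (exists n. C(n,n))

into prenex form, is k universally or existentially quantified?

Eliminate → and ↔ using ¬ and ∨.
  ~(exists k. C(k,k)) | (exists n. C(n,n))
Push ¬ through the quantifiers and connectives to reach negation normal form:
  (forall k. ~C(k,k)) | (exists n. C(n,n))
All bound variables are already distinct, so no renaming is needed.
Finally move all quantifiers to the prefix:
  forall k. exists n. (~C(k,k) | C(n,n))
The quantifier exists k sits under an odd number of negations (counting the antecedent side of each →), so it flips to forall k.

universal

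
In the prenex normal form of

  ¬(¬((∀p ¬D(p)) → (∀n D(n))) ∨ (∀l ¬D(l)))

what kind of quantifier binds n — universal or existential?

First replace A → B with ¬A ∨ B.
  ¬(¬(¬(∀p ¬D(p)) ∨ (∀n D(n))) ∨ (∀l ¬D(l)))
Drive negations inward (¬∀x A ≡ ∃x ¬A, ¬∃x A ≡ ∀x ¬A, De Morgan for ∧/∨):
  ((∃p D(p)) ∨ (∀n D(n))) ∧ (∃l D(l))
All bound variables are already distinct, so no renaming is needed.
Pull the quantifiers to the front (each side's bound variable is not free in the other side):
  ∃p ∀n ∃l ((D(p) ∨ D(n)) ∧ D(l))
The quantifier ∀n sits under an even number of negations (counting the antecedent side of each →), so it remains universal.

universal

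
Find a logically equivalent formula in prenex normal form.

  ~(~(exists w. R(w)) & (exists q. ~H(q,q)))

exists w. forall q. (R(w) | H(q,q))

Push ¬ through the quantifiers and connectives to reach negation normal form:
  (exists w. R(w)) | (forall q. H(q,q))
All bound variables are already distinct, so no renaming is needed.
Pull the quantifiers to the front (each side's bound variable is not free in the other side):
  exists w. forall q. (R(w) | H(q,q))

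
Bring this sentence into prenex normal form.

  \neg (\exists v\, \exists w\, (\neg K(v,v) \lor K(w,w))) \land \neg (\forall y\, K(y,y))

Drive negations inward (¬∀x A ≡ ∃x ¬A, ¬∃x A ≡ ∀x ¬A, De Morgan for ∧/∨):
  (\forall v\, \forall w\, (K(v,v) \land \neg K(w,w))) \land (\exists y\, \neg K(y,y))
All bound variables are already distinct, so no renaming is needed.
Finally move all quantifiers to the prefix:
  \forall v\, \forall w\, \exists y\, (K(v,v) \land \neg K(w,w) \land \neg K(y,y))

\forall v\, \forall w\, \exists y\, (K(v,v) \land \neg K(w,w) \land \neg K(y,y))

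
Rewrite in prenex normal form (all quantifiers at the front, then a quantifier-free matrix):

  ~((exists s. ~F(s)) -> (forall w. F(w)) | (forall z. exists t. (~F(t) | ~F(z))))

exists s. exists w. exists z. forall t. (~F(s) & ~F(w) & F(t) & F(z))

Eliminate → and ↔ using ¬ and ∨.
  ~(~(exists s. ~F(s)) | (forall w. F(w)) | (forall z. exists t. (~F(t) | ~F(z))))
Move each ¬ inward, flipping quantifiers it crosses:
  (exists s. ~F(s)) & (exists w. ~F(w)) & (exists z. forall t. (F(t) & F(z)))
Finally move all quantifiers to the prefix:
  exists s. exists w. exists z. forall t. (~F(s) & ~F(w) & F(t) & F(z))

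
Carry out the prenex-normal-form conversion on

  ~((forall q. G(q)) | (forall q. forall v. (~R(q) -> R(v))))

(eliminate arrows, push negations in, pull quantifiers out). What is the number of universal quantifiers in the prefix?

0

Eliminate → and ↔ using ¬ and ∨.
  ~((forall q. G(q)) | (forall q. forall v. (~~R(q) | R(v))))
Drive negations inward (¬∀x A ≡ ∃x ¬A, ¬∃x A ≡ ∀x ¬A, De Morgan for ∧/∨):
  (exists q. ~G(q)) & (exists q. exists v. (~R(q) & ~R(v)))
Standardize variables apart so no two quantifiers bind the same name: q↦z.
  (exists q. ~G(q)) & (exists z. exists v. (~R(z) & ~R(v)))
Pull the quantifiers to the front (each side's bound variable is not free in the other side):
  exists q. exists z. exists v. (~G(q) & ~R(z) & ~R(v))
The prefix is exists q exists z exists v: 0 universal, 3 existential.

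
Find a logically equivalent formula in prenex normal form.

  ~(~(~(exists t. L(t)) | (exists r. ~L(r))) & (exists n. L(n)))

Push ¬ through the quantifiers and connectives to reach negation normal form:
  (forall t. ~L(t)) | (exists r. ~L(r)) | (forall n. ~L(n))
All bound variables are already distinct, so no renaming is needed.
Pull the quantifiers to the front (each side's bound variable is not free in the other side):
  forall t. exists r. forall n. (~L(t) | ~L(r) | ~L(n))

forall t. exists r. forall n. (~L(t) | ~L(r) | ~L(n))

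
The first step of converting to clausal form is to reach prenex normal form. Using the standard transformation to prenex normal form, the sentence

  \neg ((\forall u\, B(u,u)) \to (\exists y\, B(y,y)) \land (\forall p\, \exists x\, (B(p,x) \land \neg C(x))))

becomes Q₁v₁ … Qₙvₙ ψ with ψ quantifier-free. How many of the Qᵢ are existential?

Eliminate → and ↔ using ¬ and ∨.
  \neg (\neg (\forall u\, B(u,u)) \lor (\exists y\, B(y,y)) \land (\forall p\, \exists x\, (B(p,x) \land \neg C(x))))
Drive negations inward (¬∀x A ≡ ∃x ¬A, ¬∃x A ≡ ∀x ¬A, De Morgan for ∧/∨):
  (\forall u\, B(u,u)) \land ((\forall y\, \neg B(y,y)) \lor (\exists p\, \forall x\, (\neg B(p,x) \lor C(x))))
All bound variables are already distinct, so no renaming is needed.
Extract every quantifier outward, since the variables are now distinct and don't occur free across branches:
  \forall u\, \forall y\, \exists p\, \forall x\, (B(u,u) \land (\neg B(y,y) \lor \neg B(p,x) \lor C(x)))
The prefix is \forall u \forall y \exists p \forall x: 3 universal, 1 existential.

1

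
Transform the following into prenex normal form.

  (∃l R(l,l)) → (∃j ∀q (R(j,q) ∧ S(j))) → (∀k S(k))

∀l ∀j ∃q ∀k (¬R(l,l) ∨ ¬R(j,q) ∨ ¬S(j) ∨ S(k))

Rewrite implications/biconditionals: A → B as ¬A ∨ B.
  ¬(∃l R(l,l)) ∨ ¬(∃j ∀q (R(j,q) ∧ S(j))) ∨ (∀k S(k))
Drive negations inward (¬∀x A ≡ ∃x ¬A, ¬∃x A ≡ ∀x ¬A, De Morgan for ∧/∨):
  (∀l ¬R(l,l)) ∨ (∀j ∃q (¬R(j,q) ∨ ¬S(j))) ∨ (∀k S(k))
Extract every quantifier outward, since the variables are now distinct and don't occur free across branches:
  ∀l ∀j ∃q ∀k (¬R(l,l) ∨ ¬R(j,q) ∨ ¬S(j) ∨ S(k))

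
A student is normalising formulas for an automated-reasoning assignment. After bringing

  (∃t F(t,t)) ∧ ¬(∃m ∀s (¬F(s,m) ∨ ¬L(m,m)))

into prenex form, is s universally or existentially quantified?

Move each ¬ inward, flipping quantifiers it crosses:
  (∃t F(t,t)) ∧ (∀m ∃s (F(s,m) ∧ L(m,m)))
Finally move all quantifiers to the prefix:
  ∃t ∀m ∃s (F(t,t) ∧ F(s,m) ∧ L(m,m))
The quantifier ∀s sits under an odd number of negations, so it flips to ∃s.

existential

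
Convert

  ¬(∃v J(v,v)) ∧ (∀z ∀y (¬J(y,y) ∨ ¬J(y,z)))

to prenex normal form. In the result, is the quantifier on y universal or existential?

universal

Move each ¬ inward, flipping quantifiers it crosses:
  (∀v ¬J(v,v)) ∧ (∀z ∀y (¬J(y,y) ∨ ¬J(y,z)))
All bound variables are already distinct, so no renaming is needed.
Extract every quantifier outward, since the variables are now distinct and don't occur free across branches:
  ∀v ∀z ∀y (¬J(v,v) ∧ (¬J(y,y) ∨ ¬J(y,z)))
The quantifier ∀y sits under an even number of negations, so it remains universal.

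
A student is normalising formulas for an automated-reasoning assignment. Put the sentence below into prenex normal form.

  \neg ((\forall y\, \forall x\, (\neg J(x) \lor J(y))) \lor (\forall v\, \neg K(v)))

\exists y\, \exists x\, \exists v\, (J(x) \land \neg J(y) \land K(v))

Move each ¬ inward, flipping quantifiers it crosses:
  (\exists y\, \exists x\, (J(x) \land \neg J(y))) \land (\exists v\, K(v))
All bound variables are already distinct, so no renaming is needed.
Finally move all quantifiers to the prefix:
  \exists y\, \exists x\, \exists v\, (J(x) \land \neg J(y) \land K(v))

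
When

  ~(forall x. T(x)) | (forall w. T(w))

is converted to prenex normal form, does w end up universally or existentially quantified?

Push ¬ through the quantifiers and connectives to reach negation normal form:
  (exists x. ~T(x)) | (forall w. T(w))
Extract every quantifier outward, since the variables are now distinct and don't occur free across branches:
  exists x. forall w. (~T(x) | T(w))
The quantifier forall w sits under an even number of negations, so it remains universal.

universal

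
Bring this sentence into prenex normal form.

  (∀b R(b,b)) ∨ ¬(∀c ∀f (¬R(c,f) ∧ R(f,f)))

Move each ¬ inward, flipping quantifiers it crosses:
  (∀b R(b,b)) ∨ (∃c ∃f (R(c,f) ∨ ¬R(f,f)))
Extract every quantifier outward, since the variables are now distinct and don't occur free across branches:
  ∀b ∃c ∃f (R(b,b) ∨ R(c,f) ∨ ¬R(f,f))

∀b ∃c ∃f (R(b,b) ∨ R(c,f) ∨ ¬R(f,f))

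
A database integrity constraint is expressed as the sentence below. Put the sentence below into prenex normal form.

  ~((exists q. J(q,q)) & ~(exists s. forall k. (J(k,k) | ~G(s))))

Push ¬ through the quantifiers and connectives to reach negation normal form:
  (forall q. ~J(q,q)) | (exists s. forall k. (J(k,k) | ~G(s)))
All bound variables are already distinct, so no renaming is needed.
Finally move all quantifiers to the prefix:
  forall q. exists s. forall k. (~J(q,q) | J(k,k) | ~G(s))

forall q. exists s. forall k. (~J(q,q) | J(k,k) | ~G(s))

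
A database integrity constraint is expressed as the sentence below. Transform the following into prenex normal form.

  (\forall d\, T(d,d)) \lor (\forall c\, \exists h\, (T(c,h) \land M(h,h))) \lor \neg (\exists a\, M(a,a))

Push ¬ through the quantifiers and connectives to reach negation normal form:
  (\forall d\, T(d,d)) \lor (\forall c\, \exists h\, (T(c,h) \land M(h,h))) \lor (\forall a\, \neg M(a,a))
All bound variables are already distinct, so no renaming is needed.
Extract every quantifier outward, since the variables are now distinct and don't occur free across branches:
  \forall d\, \forall c\, \exists h\, \forall a\, (T(d,d) \lor T(c,h) \land M(h,h) \lor \neg M(a,a))

\forall d\, \forall c\, \exists h\, \forall a\, (T(d,d) \lor T(c,h) \land M(h,h) \lor \neg M(a,a))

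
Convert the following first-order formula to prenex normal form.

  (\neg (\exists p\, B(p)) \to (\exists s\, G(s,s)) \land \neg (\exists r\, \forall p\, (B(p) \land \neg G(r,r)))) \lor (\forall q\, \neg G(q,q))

Rewrite implications/biconditionals: A → B as ¬A ∨ B.
  \neg \neg (\exists p\, B(p)) \lor (\exists s\, G(s,s)) \land \neg (\exists r\, \forall p\, (B(p) \land \neg G(r,r))) \lor (\forall q\, \neg G(q,q))
Drive negations inward (¬∀x A ≡ ∃x ¬A, ¬∃x A ≡ ∀x ¬A, De Morgan for ∧/∨):
  (\exists p\, B(p)) \lor (\exists s\, G(s,s)) \land (\forall r\, \exists p\, (\neg B(p) \lor G(r,r))) \lor (\forall q\, \neg G(q,q))
Standardize variables apart so no two quantifiers bind the same name: p↦w.
  (\exists p\, B(p)) \lor (\exists s\, G(s,s)) \land (\forall r\, \exists w\, (\neg B(w) \lor G(r,r))) \lor (\forall q\, \neg G(q,q))
Finally move all quantifiers to the prefix:
  \exists p\, \exists s\, \forall r\, \exists w\, \forall q\, (B(p) \lor G(s,s) \land (\neg B(w) \lor G(r,r)) \lor \neg G(q,q))

\exists p\, \exists s\, \forall r\, \exists w\, \forall q\, (B(p) \lor G(s,s) \land (\neg B(w) \lor G(r,r)) \lor \neg G(q,q))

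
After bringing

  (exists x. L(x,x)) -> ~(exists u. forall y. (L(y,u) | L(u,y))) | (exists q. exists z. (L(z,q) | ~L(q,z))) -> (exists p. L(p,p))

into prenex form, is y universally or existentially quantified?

universal

Eliminate → and ↔ using ¬ and ∨.
  ~(exists x. L(x,x)) | ~(~(exists u. forall y. (L(y,u) | L(u,y))) | (exists q. exists z. (L(z,q) | ~L(q,z)))) | (exists p. L(p,p))
Move each ¬ inward, flipping quantifiers it crosses:
  (forall x. ~L(x,x)) | (exists u. forall y. (L(y,u) | L(u,y))) & (forall q. forall z. (~L(z,q) & L(q,z))) | (exists p. L(p,p))
All bound variables are already distinct, so no renaming is needed.
Extract every quantifier outward, since the variables are now distinct and don't occur free across branches:
  forall x. exists u. forall y. forall q. forall z. exists p. (~L(x,x) | (L(y,u) | L(u,y)) & ~L(z,q) & L(q,z) | L(p,p))
The quantifier forall y sits under an even number of negations (counting the antecedent side of each →), so it remains universal.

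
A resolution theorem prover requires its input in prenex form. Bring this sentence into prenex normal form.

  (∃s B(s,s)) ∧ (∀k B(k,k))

∃s ∀k (B(s,s) ∧ B(k,k))

Extract every quantifier outward, since the variables are now distinct and don't occur free across branches:
  ∃s ∀k (B(s,s) ∧ B(k,k))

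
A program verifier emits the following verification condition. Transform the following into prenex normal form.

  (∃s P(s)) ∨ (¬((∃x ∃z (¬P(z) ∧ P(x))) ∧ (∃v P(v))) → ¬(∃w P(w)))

∃s ∃x ∃z ∃v ∀w (P(s) ∨ ¬P(z) ∧ P(x) ∧ P(v) ∨ ¬P(w))

Rewrite implications/biconditionals: A → B as ¬A ∨ B.
  (∃s P(s)) ∨ ¬¬((∃x ∃z (¬P(z) ∧ P(x))) ∧ (∃v P(v))) ∨ ¬(∃w P(w))
Push ¬ through the quantifiers and connectives to reach negation normal form:
  (∃s P(s)) ∨ (∃x ∃z (¬P(z) ∧ P(x))) ∧ (∃v P(v)) ∨ (∀w ¬P(w))
Finally move all quantifiers to the prefix:
  ∃s ∃x ∃z ∃v ∀w (P(s) ∨ ¬P(z) ∧ P(x) ∧ P(v) ∨ ¬P(w))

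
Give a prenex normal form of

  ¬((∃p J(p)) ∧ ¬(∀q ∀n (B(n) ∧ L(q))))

∀p ∀q ∀n (¬J(p) ∨ B(n) ∧ L(q))

Drive negations inward (¬∀x A ≡ ∃x ¬A, ¬∃x A ≡ ∀x ¬A, De Morgan for ∧/∨):
  (∀p ¬J(p)) ∨ (∀q ∀n (B(n) ∧ L(q)))
Finally move all quantifiers to the prefix:
  ∀p ∀q ∀n (¬J(p) ∨ B(n) ∧ L(q))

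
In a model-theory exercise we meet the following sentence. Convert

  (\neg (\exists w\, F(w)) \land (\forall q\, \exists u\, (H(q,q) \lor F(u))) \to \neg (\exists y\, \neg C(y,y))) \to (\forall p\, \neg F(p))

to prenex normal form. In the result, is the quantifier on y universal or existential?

existential

First replace A → B with ¬A ∨ B.
  \neg (\neg (\neg (\exists w\, F(w)) \land (\forall q\, \exists u\, (H(q,q) \lor F(u)))) \lor \neg (\exists y\, \neg C(y,y))) \lor (\forall p\, \neg F(p))
Move each ¬ inward, flipping quantifiers it crosses:
  (\forall w\, \neg F(w)) \land (\forall q\, \exists u\, (H(q,q) \lor F(u))) \land (\exists y\, \neg C(y,y)) \lor (\forall p\, \neg F(p))
Pull the quantifiers to the front (each side's bound variable is not free in the other side):
  \forall w\, \forall q\, \exists u\, \exists y\, \forall p\, (\neg F(w) \land (H(q,q) \lor F(u)) \land \neg C(y,y) \lor \neg F(p))
The quantifier \exists y sits under an even number of negations (counting the antecedent side of each →), so it remains existential.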